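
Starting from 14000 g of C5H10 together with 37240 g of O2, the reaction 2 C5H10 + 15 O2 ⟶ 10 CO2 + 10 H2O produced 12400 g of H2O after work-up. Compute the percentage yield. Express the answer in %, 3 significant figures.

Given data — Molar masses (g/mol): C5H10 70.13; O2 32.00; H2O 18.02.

88.7 %

n(C5H10) = 14000 / 70.13 = 199.6 mol
n(O2) = 37240 / 32.00 = 1164 mol
n/ν for C5H10 = 199.6/2 = 99.80
n/ν for O2 = 1164/15 = 77.60
Smallest n/ν is O2 → limiting reagent.
theoretical n(H2O) = (10/15) × 1164 = 776.0 mol → 13980 g
% yield = 12400 / 13980 × 100 = 88.70 %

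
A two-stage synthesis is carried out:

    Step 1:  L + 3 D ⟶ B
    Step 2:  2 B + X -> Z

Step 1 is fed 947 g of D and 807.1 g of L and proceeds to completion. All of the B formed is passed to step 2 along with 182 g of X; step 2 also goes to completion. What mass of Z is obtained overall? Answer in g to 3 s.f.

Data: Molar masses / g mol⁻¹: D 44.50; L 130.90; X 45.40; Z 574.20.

Step 1:
n(D) = 947.0 / 44.50 = 21.28 mol
n(L) = 807.1 / 130.90 = 6.166 mol
n/ν for D = 21.28/3 = 7.093
n/ν for L = 6.166/1 = 6.166
Smallest n/ν is L → limiting reagent.
n(B) produced = (1/1) × 6.166 = 6.166 mol
Step 2:
n(B) available = 6.166 mol
n(X) = 182.0 / 45.40 = 4.009 mol
n/ν for B = 6.166/2 = 3.083
n/ν for X = 4.009/1 = 4.009
Smallest n/ν is B → limiting reagent.
n(Z) = (1/2) × 6.166 = 3.083 mol
mass = 3.083 × 574.20 = 1770 g

1770 g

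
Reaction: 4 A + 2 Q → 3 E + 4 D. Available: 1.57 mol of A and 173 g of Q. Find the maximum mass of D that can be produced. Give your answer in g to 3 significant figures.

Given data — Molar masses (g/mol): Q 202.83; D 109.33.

n(A) = 1.570 mol
n(Q) = 173.0 / 202.83 = 0.8529 mol
n/ν → A: 0.3925, Q: 0.4265; A is limiting.
n(D) = (4/4) × 1.570 = 1.570 mol
mass = 1.570 × 109.33 = 171.6 g

172 g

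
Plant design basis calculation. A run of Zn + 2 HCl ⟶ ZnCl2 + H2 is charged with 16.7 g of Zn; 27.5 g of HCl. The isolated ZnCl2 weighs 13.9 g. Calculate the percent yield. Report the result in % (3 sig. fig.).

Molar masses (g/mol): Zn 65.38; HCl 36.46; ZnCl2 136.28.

39.9 %

n(Zn) = 16.70 / 65.38 = 0.2554 mol
n(HCl) = 27.50 / 36.46 = 0.7543 mol
n/ν → Zn: 0.2554, HCl: 0.3772; Zn is limiting.
theoretical n(ZnCl2) = (1/1) × 0.2554 = 0.2554 mol → 34.81 g
% yield = 13.9 / 34.81 × 100 = 39.93 %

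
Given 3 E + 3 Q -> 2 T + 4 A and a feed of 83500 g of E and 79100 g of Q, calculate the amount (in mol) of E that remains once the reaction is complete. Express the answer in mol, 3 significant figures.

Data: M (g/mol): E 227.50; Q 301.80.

105 mol

n(E) = 83500 / 227.50 = 367.0 mol
n(Q) = 79100 / 301.80 = 262.1 mol
n/ν for E = 367.0/3 = 122.3
n/ν for Q = 262.1/3 = 87.37
Smallest n/ν is Q → limiting reagent.
E consumed = (3/3) × 262.1 = 262.1 mol
E remaining = 367.0 − 262.1 = 104.9 mol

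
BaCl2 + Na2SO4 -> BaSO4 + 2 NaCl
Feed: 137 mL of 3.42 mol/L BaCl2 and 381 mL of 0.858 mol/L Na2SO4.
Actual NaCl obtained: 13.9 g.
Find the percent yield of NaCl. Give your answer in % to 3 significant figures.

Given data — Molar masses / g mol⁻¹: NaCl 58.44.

n(BaCl2) = 3.42 × 137.0/1000 = 0.4685 mol
n(Na2SO4) = 0.858 × 381.0/1000 = 0.3269 mol
n/ν for BaCl2 = 0.4685/1 = 0.4685
n/ν for Na2SO4 = 0.3269/1 = 0.3269
Smallest n/ν is Na2SO4 → limiting reagent.
theoretical n(NaCl) = (2/1) × 0.3269 = 0.6538 mol → 38.21 g
% yield = 13.9 / 38.21 × 100 = 36.38 %

36.4 %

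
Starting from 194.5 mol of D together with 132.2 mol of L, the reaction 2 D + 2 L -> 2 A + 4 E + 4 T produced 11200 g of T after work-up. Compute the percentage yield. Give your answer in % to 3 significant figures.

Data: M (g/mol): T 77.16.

54.9 %

n(D) = 194.5 mol
n(L) = 132.2 mol
n/ν → D: 97.25, L: 66.10; L is limiting.
theoretical n(T) = (4/2) × 132.2 = 264.4 mol → 20400 g
% yield = 11200 / 20400 × 100 = 54.90 %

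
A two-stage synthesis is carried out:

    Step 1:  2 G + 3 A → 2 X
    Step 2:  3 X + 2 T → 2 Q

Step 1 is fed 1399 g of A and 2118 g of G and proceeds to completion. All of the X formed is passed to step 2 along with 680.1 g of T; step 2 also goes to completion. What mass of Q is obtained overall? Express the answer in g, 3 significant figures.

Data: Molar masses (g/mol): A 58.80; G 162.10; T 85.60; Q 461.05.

Step 1:
n(A) = 1399 / 58.80 = 23.79 mol
n(G) = 2118 / 162.10 = 13.07 mol
n/ν → A: 7.930, G: 6.535; G is limiting.
n(X) produced = (2/2) × 13.07 = 13.07 mol
Step 2:
n(X) available = 13.07 mol
n(T) = 680.1 / 85.60 = 7.945 mol
n/ν → X: 4.357, T: 3.973; T is limiting.
n(Q) = (2/2) × 7.945 = 7.945 mol
mass = 7.945 × 461.05 = 3663 g

3660 g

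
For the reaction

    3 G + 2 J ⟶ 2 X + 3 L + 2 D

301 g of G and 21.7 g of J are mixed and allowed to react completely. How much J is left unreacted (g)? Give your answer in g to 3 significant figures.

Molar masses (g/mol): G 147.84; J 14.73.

1.71 g

n(G) = 301.0 / 147.84 = 2.036 mol
n(J) = 21.70 / 14.73 = 1.473 mol
n/ν for G = 2.036/3 = 0.6787
n/ν for J = 1.473/2 = 0.7365
Smallest n/ν is G → limiting reagent.
J consumed = (2/3) × 2.036 = 1.357 mol
J remaining = 1.473 − 1.357 = 0.1160 mol
mass = 0.1160 × 14.73 = 1.709 g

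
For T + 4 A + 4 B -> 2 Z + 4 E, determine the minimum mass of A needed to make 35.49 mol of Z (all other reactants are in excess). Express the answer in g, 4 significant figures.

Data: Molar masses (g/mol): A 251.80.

n(Z) = 35.49 mol
n(A) = (4/2) × 35.49 = 70.98 mol
mass = 70.98 × 251.80 = 17870 g

17870 g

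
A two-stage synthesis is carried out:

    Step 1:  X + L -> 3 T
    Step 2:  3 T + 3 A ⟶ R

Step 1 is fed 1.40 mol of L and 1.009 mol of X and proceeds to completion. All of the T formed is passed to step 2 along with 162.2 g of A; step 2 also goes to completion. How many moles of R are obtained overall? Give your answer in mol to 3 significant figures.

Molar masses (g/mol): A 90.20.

0.599 mol

Step 1:
n(L) = 1.400 mol
n(X) = 1.009 mol
n/ν for L = 1.400/1 = 1.400
n/ν for X = 1.009/1 = 1.009
Smallest n/ν is X → limiting reagent.
n(T) produced = (3/1) × 1.009 = 3.027 mol
Step 2:
n(T) available = 3.027 mol
n(A) = 162.2 / 90.20 = 1.798 mol
n/ν for T = 3.027/3 = 1.009
n/ν for A = 1.798/3 = 0.5993
Smallest n/ν is A → limiting reagent.
n(R) = (1/3) × 1.798 = 0.5993 mol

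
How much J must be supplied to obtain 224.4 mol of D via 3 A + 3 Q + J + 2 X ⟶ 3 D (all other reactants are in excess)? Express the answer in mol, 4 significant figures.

74.80 mol

n(D) = 224.4 mol
n(J) = (1/3) × 224.4 = 74.80 mol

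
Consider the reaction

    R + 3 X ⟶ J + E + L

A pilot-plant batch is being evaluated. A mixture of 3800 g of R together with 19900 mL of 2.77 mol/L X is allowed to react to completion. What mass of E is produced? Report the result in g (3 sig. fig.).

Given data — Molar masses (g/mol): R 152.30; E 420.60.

7730 g

n(R) = 3800 / 152.30 = 24.95 mol
n(X) = 2.77 × 19900/1000 = 55.12 mol
n/ν → R: 24.95, X: 18.37; X is limiting.
n(E) = (1/3) × 55.12 = 18.37 mol
mass = 18.37 × 420.60 = 7726 g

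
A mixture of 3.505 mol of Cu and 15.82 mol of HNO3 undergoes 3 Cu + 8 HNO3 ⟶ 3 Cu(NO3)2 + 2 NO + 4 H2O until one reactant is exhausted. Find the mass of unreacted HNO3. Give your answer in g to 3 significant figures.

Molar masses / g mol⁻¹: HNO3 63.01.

408 g

n(Cu) = 3.505 mol
n(HNO3) = 15.82 mol
n/ν for Cu = 3.505/3 = 1.168
n/ν for HNO3 = 15.82/8 = 1.978
Smallest n/ν is Cu → limiting reagent.
HNO3 consumed = (8/3) × 3.505 = 9.347 mol
HNO3 remaining = 15.82 − 9.347 = 6.473 mol
mass = 6.473 × 63.01 = 407.9 g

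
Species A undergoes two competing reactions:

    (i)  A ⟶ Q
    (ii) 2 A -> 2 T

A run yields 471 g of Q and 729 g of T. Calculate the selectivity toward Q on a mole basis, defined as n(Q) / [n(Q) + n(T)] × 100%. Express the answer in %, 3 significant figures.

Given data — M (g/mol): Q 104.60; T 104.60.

n(Q) = 471 / 104.60 = 4.503 mol
n(T) = 729 / 104.60 = 6.969 mol
selectivity = 4.503/(4.503+6.969) × 100 = 39.25 %

39.3 %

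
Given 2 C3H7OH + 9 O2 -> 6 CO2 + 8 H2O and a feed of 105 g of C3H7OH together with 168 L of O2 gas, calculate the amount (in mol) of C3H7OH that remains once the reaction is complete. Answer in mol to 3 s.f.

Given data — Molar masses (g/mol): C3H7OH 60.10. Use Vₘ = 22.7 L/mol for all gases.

0.102 mol

n(C3H7OH) = 105.0 / 60.10 = 1.747 mol
n(O2) = 168.0 / 22.7 = 7.401 mol
n/ν for C3H7OH = 1.747/2 = 0.8735
n/ν for O2 = 7.401/9 = 0.8223
Smallest n/ν is O2 → limiting reagent.
C3H7OH consumed = (2/9) × 7.401 = 1.645 mol
C3H7OH remaining = 1.747 − 1.645 = 0.1020 mol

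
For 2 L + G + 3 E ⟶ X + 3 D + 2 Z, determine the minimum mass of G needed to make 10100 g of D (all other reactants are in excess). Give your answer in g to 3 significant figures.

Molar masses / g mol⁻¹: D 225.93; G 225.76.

n(D) = 10100 / 225.93 = 44.70 mol
n(G) = (1/3) × 44.70 = 14.90 mol
mass = 14.90 × 225.76 = 3364 g

3360 g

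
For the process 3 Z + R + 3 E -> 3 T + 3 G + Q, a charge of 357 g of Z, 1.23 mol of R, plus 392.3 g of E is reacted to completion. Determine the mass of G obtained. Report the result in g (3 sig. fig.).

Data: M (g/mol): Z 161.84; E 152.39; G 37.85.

83.5 g

n(Z) = 357.0 / 161.84 = 2.206 mol
n(R) = 1.230 mol
n(E) = 392.3 / 152.39 = 2.574 mol
n/ν for Z = 2.206/3 = 0.7353
n/ν for R = 1.230/1 = 1.230
n/ν for E = 2.574/3 = 0.8580
Smallest n/ν is Z → limiting reagent.
n(G) = (3/3) × 2.206 = 2.206 mol
mass = 2.206 × 37.85 = 83.50 g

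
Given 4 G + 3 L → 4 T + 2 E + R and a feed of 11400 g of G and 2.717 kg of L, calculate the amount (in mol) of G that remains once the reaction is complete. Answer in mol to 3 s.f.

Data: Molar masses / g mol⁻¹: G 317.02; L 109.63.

n(G) = 11400 / 317.02 = 35.96 mol
n(L) = 2.717×1000 / 109.63 = 24.78 mol
n/ν for G = 35.96/4 = 8.990
n/ν for L = 24.78/3 = 8.260
Smallest n/ν is L → limiting reagent.
G consumed = (4/3) × 24.78 = 33.04 mol
G remaining = 35.96 − 33.04 = 2.920 mol

2.92 mol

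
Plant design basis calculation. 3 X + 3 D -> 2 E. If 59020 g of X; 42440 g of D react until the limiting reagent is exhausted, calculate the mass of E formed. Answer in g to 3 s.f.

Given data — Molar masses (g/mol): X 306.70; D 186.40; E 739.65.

n(X) = 59020 / 306.70 = 192.4 mol
n(D) = 42440 / 186.40 = 227.7 mol
n/ν for X = 192.4/3 = 64.13
n/ν for D = 227.7/3 = 75.90
Smallest n/ν is X → limiting reagent.
n(E) = (2/3) × 192.4 = 128.3 mol
mass = 128.3 × 739.65 = 94900 g

94900 g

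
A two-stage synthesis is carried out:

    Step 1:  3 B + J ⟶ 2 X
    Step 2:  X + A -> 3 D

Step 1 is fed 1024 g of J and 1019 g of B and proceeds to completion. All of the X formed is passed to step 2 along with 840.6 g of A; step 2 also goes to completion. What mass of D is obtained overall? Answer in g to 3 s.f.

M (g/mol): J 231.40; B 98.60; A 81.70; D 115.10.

2380 g

Step 1:
n(J) = 1024 / 231.40 = 4.425 mol
n(B) = 1019 / 98.60 = 10.33 mol
n/ν for J = 4.425/1 = 4.425
n/ν for B = 10.33/3 = 3.443
Smallest n/ν is B → limiting reagent.
n(X) produced = (2/3) × 10.33 = 6.887 mol
Step 2:
n(X) available = 6.887 mol
n(A) = 840.6 / 81.70 = 10.29 mol
n/ν for X = 6.887/1 = 6.887
n/ν for A = 10.29/1 = 10.29
Smallest n/ν is X → limiting reagent.
n(D) = (3/1) × 6.887 = 20.66 mol
mass = 20.66 × 115.10 = 2378 g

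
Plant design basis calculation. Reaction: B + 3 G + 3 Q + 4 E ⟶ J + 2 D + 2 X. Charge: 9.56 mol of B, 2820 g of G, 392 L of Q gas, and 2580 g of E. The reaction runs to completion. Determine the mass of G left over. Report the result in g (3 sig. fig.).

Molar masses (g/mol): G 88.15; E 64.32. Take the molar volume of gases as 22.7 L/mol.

n(B) = 9.560 mol
n(G) = 2820 / 88.15 = 31.99 mol
n(Q) = 392.0 / 22.7 = 17.27 mol
n(E) = 2580 / 64.32 = 40.11 mol
n/ν for B = 9.560/1 = 9.560
n/ν for G = 31.99/3 = 10.66
n/ν for Q = 17.27/3 = 5.757
n/ν for E = 40.11/4 = 10.03
Smallest n/ν is Q → limiting reagent.
G consumed = (3/3) × 17.27 = 17.27 mol
G remaining = 31.99 − 17.27 = 14.72 mol
mass = 14.72 × 88.15 = 1298 g

1300 g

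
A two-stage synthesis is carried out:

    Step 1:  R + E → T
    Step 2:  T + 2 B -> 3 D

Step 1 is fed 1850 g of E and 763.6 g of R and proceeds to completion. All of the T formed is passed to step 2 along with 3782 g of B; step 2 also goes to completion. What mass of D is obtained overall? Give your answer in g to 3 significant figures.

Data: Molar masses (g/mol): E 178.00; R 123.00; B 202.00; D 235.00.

Step 1:
n(E) = 1850 / 178.00 = 10.39 mol
n(R) = 763.6 / 123.00 = 6.208 mol
n/ν for E = 10.39/1 = 10.39
n/ν for R = 6.208/1 = 6.208
Smallest n/ν is R → limiting reagent.
n(T) produced = (1/1) × 6.208 = 6.208 mol
Step 2:
n(T) available = 6.208 mol
n(B) = 3782 / 202.00 = 18.72 mol
n/ν for T = 6.208/1 = 6.208
n/ν for B = 18.72/2 = 9.360
Smallest n/ν is T → limiting reagent.
n(D) = (3/1) × 6.208 = 18.62 mol
mass = 18.62 × 235.00 = 4376 g

4380 g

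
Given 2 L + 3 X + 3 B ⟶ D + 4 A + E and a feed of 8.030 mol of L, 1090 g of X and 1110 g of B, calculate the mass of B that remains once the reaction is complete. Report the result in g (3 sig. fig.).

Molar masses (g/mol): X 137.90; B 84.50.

n(L) = 8.030 mol
n(X) = 1090 / 137.90 = 7.904 mol
n(B) = 1110 / 84.50 = 13.14 mol
n/ν for L = 8.030/2 = 4.015
n/ν for X = 7.904/3 = 2.635
n/ν for B = 13.14/3 = 4.380
Smallest n/ν is X → limiting reagent.
B consumed = (3/3) × 7.904 = 7.904 mol
B remaining = 13.14 − 7.904 = 5.236 mol
mass = 5.236 × 84.50 = 442.4 g

442 g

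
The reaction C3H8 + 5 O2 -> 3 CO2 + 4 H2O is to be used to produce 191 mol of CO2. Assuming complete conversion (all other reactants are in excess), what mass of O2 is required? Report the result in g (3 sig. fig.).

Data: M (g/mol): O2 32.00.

10200 g

n(CO2) = 191.0 mol
n(O2) = (5/3) × 191.0 = 318.3 mol
mass = 318.3 × 32.00 = 10190 g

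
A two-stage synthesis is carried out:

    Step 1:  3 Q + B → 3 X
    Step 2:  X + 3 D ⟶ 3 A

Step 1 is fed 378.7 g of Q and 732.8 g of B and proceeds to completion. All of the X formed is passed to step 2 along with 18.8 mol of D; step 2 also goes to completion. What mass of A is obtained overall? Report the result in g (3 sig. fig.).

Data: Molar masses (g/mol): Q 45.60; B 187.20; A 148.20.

Step 1:
n(Q) = 378.7 / 45.60 = 8.305 mol
n(B) = 732.8 / 187.20 = 3.915 mol
n/ν for Q = 8.305/3 = 2.768
n/ν for B = 3.915/1 = 3.915
Smallest n/ν is Q → limiting reagent.
n(X) produced = (3/3) × 8.305 = 8.305 mol
Step 2:
n(X) available = 8.305 mol
n(D) = 18.80 mol
n/ν for X = 8.305/1 = 8.305
n/ν for D = 18.80/3 = 6.267
Smallest n/ν is D → limiting reagent.
n(A) = (3/3) × 18.80 = 18.80 mol
mass = 18.80 × 148.20 = 2786 g

2790 g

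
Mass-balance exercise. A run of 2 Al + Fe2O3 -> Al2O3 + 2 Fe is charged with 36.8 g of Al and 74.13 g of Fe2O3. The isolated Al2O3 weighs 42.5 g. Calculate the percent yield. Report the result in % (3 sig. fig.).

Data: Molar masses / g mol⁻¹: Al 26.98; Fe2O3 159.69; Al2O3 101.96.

n(Al) = 36.80 / 26.98 = 1.364 mol
n(Fe2O3) = 74.13 / 159.69 = 0.4642 mol
n/ν for Al = 1.364/2 = 0.6820
n/ν for Fe2O3 = 0.4642/1 = 0.4642
Smallest n/ν is Fe2O3 → limiting reagent.
theoretical n(Al2O3) = (1/1) × 0.4642 = 0.4642 mol → 47.33 g
% yield = 42.5 / 47.33 × 100 = 89.80 %

89.8 %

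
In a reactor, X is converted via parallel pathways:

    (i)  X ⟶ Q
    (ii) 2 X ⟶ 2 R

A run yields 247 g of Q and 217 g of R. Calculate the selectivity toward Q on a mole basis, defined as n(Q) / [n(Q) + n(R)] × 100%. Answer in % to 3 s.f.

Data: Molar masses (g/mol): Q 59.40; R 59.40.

53.2 %

n(Q) = 247 / 59.40 = 4.158 mol
n(R) = 217 / 59.40 = 3.653 mol
selectivity = 4.158/(4.158+3.653) × 100 = 53.23 %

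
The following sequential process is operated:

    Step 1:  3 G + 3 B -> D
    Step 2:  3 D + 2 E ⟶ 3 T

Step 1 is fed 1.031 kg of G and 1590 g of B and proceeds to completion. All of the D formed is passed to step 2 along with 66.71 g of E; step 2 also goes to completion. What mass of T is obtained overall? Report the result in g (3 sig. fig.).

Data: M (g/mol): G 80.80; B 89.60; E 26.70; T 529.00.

Step 1:
n(G) = 1.031×1000 / 80.80 = 12.76 mol
n(B) = 1590 / 89.60 = 17.75 mol
n/ν for G = 12.76/3 = 4.253
n/ν for B = 17.75/3 = 5.917
Smallest n/ν is G → limiting reagent.
n(D) produced = (1/3) × 12.76 = 4.253 mol
Step 2:
n(D) available = 4.253 mol
n(E) = 66.71 / 26.70 = 2.499 mol
n/ν for D = 4.253/3 = 1.418
n/ν for E = 2.499/2 = 1.250
Smallest n/ν is E → limiting reagent.
n(T) = (3/2) × 2.499 = 3.749 mol
mass = 3.749 × 529.00 = 1983 g

1980 g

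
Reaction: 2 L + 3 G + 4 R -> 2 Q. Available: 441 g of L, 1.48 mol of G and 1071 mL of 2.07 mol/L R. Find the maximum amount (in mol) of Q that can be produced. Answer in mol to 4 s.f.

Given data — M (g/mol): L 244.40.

n(L) = 441.0 / 244.40 = 1.804 mol
n(G) = 1.480 mol
n(R) = 2.07 × 1071/1000 = 2.217 mol
n/ν for L = 1.804/2 = 0.9020
n/ν for G = 1.480/3 = 0.4933
n/ν for R = 2.217/4 = 0.5543
Smallest n/ν is G → limiting reagent.
n(Q) = (2/3) × 1.480 = 0.9867 mol

0.9867 mol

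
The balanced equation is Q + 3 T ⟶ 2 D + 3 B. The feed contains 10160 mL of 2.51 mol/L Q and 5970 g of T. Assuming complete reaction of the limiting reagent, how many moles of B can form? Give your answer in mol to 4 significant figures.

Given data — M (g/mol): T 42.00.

76.50 mol

n(Q) = 2.51 × 10160/1000 = 25.50 mol
n(T) = 5970 / 42.00 = 142.1 mol
n/ν → Q: 25.50, T: 47.37; Q is limiting.
n(B) = (3/1) × 25.50 = 76.50 mol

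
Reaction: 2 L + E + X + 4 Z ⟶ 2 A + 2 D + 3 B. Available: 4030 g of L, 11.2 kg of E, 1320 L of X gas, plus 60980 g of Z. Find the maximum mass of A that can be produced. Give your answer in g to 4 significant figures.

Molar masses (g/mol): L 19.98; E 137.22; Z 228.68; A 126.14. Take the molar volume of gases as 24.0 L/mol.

13880 g

n(L) = 4030 / 19.98 = 201.7 mol
n(E) = 11.20×1000 / 137.22 = 81.62 mol
n(X) = 1320 / 24.0 = 55.00 mol
n(Z) = 60980 / 228.68 = 266.7 mol
n/ν → L: 100.9, E: 81.62, X: 55.00, Z: 66.68; X is limiting.
n(A) = (2/1) × 55.00 = 110.0 mol
mass = 110.0 × 126.14 = 13880 g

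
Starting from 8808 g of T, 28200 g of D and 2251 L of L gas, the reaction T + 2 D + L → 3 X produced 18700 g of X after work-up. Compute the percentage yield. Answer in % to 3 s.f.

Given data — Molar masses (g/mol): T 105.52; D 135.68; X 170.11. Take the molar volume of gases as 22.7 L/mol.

n(T) = 8808 / 105.52 = 83.47 mol
n(D) = 28200 / 135.68 = 207.8 mol
n(L) = 2251 / 22.7 = 99.16 mol
n/ν → T: 83.47, D: 103.9, L: 99.16; T is limiting.
theoretical n(X) = (3/1) × 83.47 = 250.4 mol → 42600 g
% yield = 18700 / 42600 × 100 = 43.90 %

43.9 %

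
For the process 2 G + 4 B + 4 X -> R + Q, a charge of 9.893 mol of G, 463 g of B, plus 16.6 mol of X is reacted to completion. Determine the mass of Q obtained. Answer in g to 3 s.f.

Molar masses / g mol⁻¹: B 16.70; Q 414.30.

n(G) = 9.893 mol
n(B) = 463.0 / 16.70 = 27.72 mol
n(X) = 16.60 mol
n/ν → G: 4.947, B: 6.930, X: 4.150; X is limiting.
n(Q) = (1/4) × 16.60 = 4.150 mol
mass = 4.150 × 414.30 = 1719 g

1720 g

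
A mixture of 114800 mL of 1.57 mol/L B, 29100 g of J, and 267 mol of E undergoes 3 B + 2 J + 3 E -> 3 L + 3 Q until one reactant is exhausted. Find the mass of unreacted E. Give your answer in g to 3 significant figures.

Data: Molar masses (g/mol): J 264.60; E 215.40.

n(B) = 1.57 × 114800/1000 = 180.2 mol
n(J) = 29100 / 264.60 = 110.0 mol
n(E) = 267.0 mol
n/ν for B = 180.2/3 = 60.07
n/ν for J = 110.0/2 = 55.00
n/ν for E = 267.0/3 = 89.00
Smallest n/ν is J → limiting reagent.
E consumed = (3/2) × 110.0 = 165.0 mol
E remaining = 267.0 − 165.0 = 102.0 mol
mass = 102.0 × 215.40 = 21970 g

22000 g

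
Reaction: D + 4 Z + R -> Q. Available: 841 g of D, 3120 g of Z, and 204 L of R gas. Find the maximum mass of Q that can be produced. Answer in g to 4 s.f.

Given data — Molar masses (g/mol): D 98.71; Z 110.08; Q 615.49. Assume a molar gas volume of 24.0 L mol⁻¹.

4361 g

n(D) = 841.0 / 98.71 = 8.520 mol
n(Z) = 3120 / 110.08 = 28.34 mol
n(R) = 204.0 / 24.0 = 8.500 mol
n/ν → D: 8.520, Z: 7.085, R: 8.500; Z is limiting.
n(Q) = (1/4) × 28.34 = 7.085 mol
mass = 7.085 × 615.49 = 4361 g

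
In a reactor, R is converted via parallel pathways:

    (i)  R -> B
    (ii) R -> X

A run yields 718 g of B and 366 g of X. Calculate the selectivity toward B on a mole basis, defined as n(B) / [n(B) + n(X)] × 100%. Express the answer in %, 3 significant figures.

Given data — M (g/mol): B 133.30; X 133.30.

66.2 %

n(B) = 718 / 133.30 = 5.386 mol
n(X) = 366 / 133.30 = 2.746 mol
selectivity = 5.386/(5.386+2.746) × 100 = 66.23 %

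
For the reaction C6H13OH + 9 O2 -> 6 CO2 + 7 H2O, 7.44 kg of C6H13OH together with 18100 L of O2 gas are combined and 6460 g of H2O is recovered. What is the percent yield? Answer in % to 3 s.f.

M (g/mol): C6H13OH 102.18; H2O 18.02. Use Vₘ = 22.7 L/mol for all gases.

n(C6H13OH) = 7.440×1000 / 102.18 = 72.81 mol
n(O2) = 18100 / 22.7 = 797.4 mol
n/ν for C6H13OH = 72.81/1 = 72.81
n/ν for O2 = 797.4/9 = 88.60
Smallest n/ν is C6H13OH → limiting reagent.
theoretical n(H2O) = (7/1) × 72.81 = 509.7 mol → 9185 g
% yield = 6460 / 9185 × 100 = 70.33 %

70.3 %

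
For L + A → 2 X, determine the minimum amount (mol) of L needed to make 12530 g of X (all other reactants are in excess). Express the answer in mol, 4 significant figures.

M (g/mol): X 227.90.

n(X) = 12530 / 227.90 = 54.98 mol
n(L) = (1/2) × 54.98 = 27.49 mol

27.49 mol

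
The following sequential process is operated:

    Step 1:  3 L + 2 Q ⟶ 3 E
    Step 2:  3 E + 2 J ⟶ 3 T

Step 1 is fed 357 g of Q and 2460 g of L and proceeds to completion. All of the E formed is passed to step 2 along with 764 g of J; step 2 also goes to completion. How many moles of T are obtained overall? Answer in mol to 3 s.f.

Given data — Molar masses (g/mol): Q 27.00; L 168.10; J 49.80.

Step 1:
n(Q) = 357.0 / 27.00 = 13.22 mol
n(L) = 2460 / 168.10 = 14.63 mol
n/ν → Q: 6.610, L: 4.877; L is limiting.
n(E) produced = (3/3) × 14.63 = 14.63 mol
Step 2:
n(E) available = 14.63 mol
n(J) = 764.0 / 49.80 = 15.34 mol
n/ν → E: 4.877, J: 7.670; E is limiting.
n(T) = (3/3) × 14.63 = 14.63 mol

14.6 mol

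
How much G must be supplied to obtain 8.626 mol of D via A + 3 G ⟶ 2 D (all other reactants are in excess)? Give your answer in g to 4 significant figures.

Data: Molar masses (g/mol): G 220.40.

2852 g

n(D) = 8.626 mol
n(G) = (3/2) × 8.626 = 12.94 mol
mass = 12.94 × 220.40 = 2852 g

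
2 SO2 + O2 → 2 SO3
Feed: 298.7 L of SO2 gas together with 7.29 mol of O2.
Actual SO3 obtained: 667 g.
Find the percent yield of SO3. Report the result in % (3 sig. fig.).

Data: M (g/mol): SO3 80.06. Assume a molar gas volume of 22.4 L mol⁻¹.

n(SO2) = 298.7 / 22.4 = 13.33 mol
n(O2) = 7.290 mol
n/ν for SO2 = 13.33/2 = 6.665
n/ν for O2 = 7.290/1 = 7.290
Smallest n/ν is SO2 → limiting reagent.
theoretical n(SO3) = (2/2) × 13.33 = 13.33 mol → 1067 g
% yield = 667 / 1067 × 100 = 62.51 %

62.5 %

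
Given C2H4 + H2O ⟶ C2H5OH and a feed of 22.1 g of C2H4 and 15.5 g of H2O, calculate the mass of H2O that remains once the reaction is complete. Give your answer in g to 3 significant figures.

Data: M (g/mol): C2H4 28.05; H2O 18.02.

n(C2H4) = 22.10 / 28.05 = 0.7879 mol
n(H2O) = 15.50 / 18.02 = 0.8602 mol
n/ν → C2H4: 0.7879, H2O: 0.8602; C2H4 is limiting.
H2O consumed = (1/1) × 0.7879 = 0.7879 mol
H2O remaining = 0.8602 − 0.7879 = 0.07230 mol
mass = 0.07230 × 18.02 = 1.303 g

1.30 g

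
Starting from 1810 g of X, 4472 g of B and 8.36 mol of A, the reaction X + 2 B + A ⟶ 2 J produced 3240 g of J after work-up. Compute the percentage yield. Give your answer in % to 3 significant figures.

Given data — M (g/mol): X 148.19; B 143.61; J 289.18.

n(X) = 1810 / 148.19 = 12.21 mol
n(B) = 4472 / 143.61 = 31.14 mol
n(A) = 8.360 mol
n/ν → X: 12.21, B: 15.57, A: 8.360; A is limiting.
theoretical n(J) = (2/1) × 8.360 = 16.72 mol → 4835 g
% yield = 3240 / 4835 × 100 = 67.01 %

67.0 %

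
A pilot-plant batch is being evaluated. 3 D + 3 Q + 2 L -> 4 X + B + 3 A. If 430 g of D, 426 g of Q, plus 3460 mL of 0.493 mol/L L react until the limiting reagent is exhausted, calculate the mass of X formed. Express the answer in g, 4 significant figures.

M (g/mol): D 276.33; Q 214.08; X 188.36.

390.8 g

n(D) = 430.0 / 276.33 = 1.556 mol
n(Q) = 426.0 / 214.08 = 1.990 mol
n(L) = 0.493 × 3460/1000 = 1.706 mol
n/ν for D = 1.556/3 = 0.5187
n/ν for Q = 1.990/3 = 0.6633
n/ν for L = 1.706/2 = 0.8530
Smallest n/ν is D → limiting reagent.
n(X) = (4/3) × 1.556 = 2.075 mol
mass = 2.075 × 188.36 = 390.8 g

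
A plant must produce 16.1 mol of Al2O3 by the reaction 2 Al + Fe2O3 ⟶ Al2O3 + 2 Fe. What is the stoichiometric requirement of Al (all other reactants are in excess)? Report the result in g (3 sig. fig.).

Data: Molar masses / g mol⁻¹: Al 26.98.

n(Al2O3) = 16.10 mol
n(Al) = (2/1) × 16.10 = 32.20 mol
mass = 32.20 × 26.98 = 868.8 g

869 g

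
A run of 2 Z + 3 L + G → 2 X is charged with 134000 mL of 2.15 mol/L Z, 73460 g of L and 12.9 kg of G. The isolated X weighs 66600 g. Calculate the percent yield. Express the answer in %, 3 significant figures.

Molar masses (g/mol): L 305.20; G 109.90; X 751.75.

n(Z) = 2.15 × 134000/1000 = 288.1 mol
n(L) = 73460 / 305.20 = 240.7 mol
n(G) = 12.90×1000 / 109.90 = 117.4 mol
n/ν for Z = 288.1/2 = 144.1
n/ν for L = 240.7/3 = 80.23
n/ν for G = 117.4/1 = 117.4
Smallest n/ν is L → limiting reagent.
theoretical n(X) = (2/3) × 240.7 = 160.5 mol → 120700 g
% yield = 66600 / 120700 × 100 = 55.18 %

55.2 %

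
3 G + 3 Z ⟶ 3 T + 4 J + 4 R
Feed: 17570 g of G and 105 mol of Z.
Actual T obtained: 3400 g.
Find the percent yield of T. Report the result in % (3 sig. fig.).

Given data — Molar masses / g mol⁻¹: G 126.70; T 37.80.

85.7 %

n(G) = 17570 / 126.70 = 138.7 mol
n(Z) = 105.0 mol
n/ν for G = 138.7/3 = 46.23
n/ν for Z = 105.0/3 = 35.00
Smallest n/ν is Z → limiting reagent.
theoretical n(T) = (3/3) × 105.0 = 105.0 mol → 3969 g
% yield = 3400 / 3969 × 100 = 85.66 %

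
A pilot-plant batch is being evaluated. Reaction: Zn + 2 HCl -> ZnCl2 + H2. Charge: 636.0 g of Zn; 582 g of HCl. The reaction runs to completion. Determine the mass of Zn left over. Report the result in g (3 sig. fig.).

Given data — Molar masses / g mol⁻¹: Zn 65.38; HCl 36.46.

114 g

n(Zn) = 636.0 / 65.38 = 9.728 mol
n(HCl) = 582.0 / 36.46 = 15.96 mol
n/ν for Zn = 9.728/1 = 9.728
n/ν for HCl = 15.96/2 = 7.980
Smallest n/ν is HCl → limiting reagent.
Zn consumed = (1/2) × 15.96 = 7.980 mol
Zn remaining = 9.728 − 7.980 = 1.748 mol
mass = 1.748 × 65.38 = 114.3 g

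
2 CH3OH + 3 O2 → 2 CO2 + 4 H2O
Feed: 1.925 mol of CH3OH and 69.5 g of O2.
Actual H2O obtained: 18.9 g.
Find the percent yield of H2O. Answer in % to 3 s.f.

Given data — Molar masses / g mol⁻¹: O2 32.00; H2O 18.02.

n(CH3OH) = 1.925 mol
n(O2) = 69.50 / 32.00 = 2.172 mol
n/ν → CH3OH: 0.9625, O2: 0.7240; O2 is limiting.
theoretical n(H2O) = (4/3) × 2.172 = 2.896 mol → 52.19 g
% yield = 18.9 / 52.19 × 100 = 36.21 %

36.2 %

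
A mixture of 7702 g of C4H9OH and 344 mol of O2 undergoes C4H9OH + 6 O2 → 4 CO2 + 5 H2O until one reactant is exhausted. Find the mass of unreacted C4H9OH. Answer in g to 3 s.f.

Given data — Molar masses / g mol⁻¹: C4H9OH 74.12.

n(C4H9OH) = 7702 / 74.12 = 103.9 mol
n(O2) = 344.0 mol
n/ν for C4H9OH = 103.9/1 = 103.9
n/ν for O2 = 344.0/6 = 57.33
Smallest n/ν is O2 → limiting reagent.
C4H9OH consumed = (1/6) × 344.0 = 57.33 mol
C4H9OH remaining = 103.9 − 57.33 = 46.57 mol
mass = 46.57 × 74.12 = 3452 g

3450 g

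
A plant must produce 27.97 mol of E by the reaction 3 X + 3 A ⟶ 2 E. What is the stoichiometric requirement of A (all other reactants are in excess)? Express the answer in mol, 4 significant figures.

n(E) = 27.97 mol
n(A) = (3/2) × 27.97 = 41.96 mol

41.96 mol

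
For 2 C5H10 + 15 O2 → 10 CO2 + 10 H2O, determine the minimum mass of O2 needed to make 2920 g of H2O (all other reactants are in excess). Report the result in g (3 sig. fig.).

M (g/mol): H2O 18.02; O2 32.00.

7780 g

n(H2O) = 2920 / 18.02 = 162.0 mol
n(O2) = (15/10) × 162.0 = 243.0 mol
mass = 243.0 × 32.00 = 7776 g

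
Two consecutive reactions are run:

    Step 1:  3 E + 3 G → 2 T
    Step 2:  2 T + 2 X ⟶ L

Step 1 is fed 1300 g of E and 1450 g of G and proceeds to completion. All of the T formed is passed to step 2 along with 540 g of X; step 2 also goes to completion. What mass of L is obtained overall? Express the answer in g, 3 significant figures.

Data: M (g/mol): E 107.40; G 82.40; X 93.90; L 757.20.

Step 1:
n(E) = 1300 / 107.40 = 12.10 mol
n(G) = 1450 / 82.40 = 17.60 mol
n/ν for E = 12.10/3 = 4.033
n/ν for G = 17.60/3 = 5.867
Smallest n/ν is E → limiting reagent.
n(T) produced = (2/3) × 12.10 = 8.067 mol
Step 2:
n(T) available = 8.067 mol
n(X) = 540.0 / 93.90 = 5.751 mol
n/ν for T = 8.067/2 = 4.034
n/ν for X = 5.751/2 = 2.876
Smallest n/ν is X → limiting reagent.
n(L) = (1/2) × 5.751 = 2.876 mol
mass = 2.876 × 757.20 = 2178 g

2180 g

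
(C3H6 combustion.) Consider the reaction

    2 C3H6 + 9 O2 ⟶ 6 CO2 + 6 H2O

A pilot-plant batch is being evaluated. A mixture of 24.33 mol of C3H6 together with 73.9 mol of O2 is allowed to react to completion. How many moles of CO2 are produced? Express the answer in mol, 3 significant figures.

49.3 mol

n(C3H6) = 24.33 mol
n(O2) = 73.90 mol
n/ν for C3H6 = 24.33/2 = 12.17
n/ν for O2 = 73.90/9 = 8.211
Smallest n/ν is O2 → limiting reagent.
n(CO2) = (6/9) × 73.90 = 49.27 mol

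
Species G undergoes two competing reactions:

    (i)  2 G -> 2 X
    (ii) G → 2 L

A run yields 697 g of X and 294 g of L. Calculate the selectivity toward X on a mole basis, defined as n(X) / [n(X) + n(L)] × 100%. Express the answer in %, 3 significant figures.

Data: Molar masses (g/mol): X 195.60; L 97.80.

n(X) = 697 / 195.60 = 3.563 mol
n(L) = 294 / 97.80 = 3.006 mol
selectivity = 3.563/(3.563+3.006) × 100 = 54.24 %

54.2 %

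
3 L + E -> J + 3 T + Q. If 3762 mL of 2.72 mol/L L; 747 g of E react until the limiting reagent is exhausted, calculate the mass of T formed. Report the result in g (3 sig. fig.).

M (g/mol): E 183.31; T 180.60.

1850 g

n(L) = 2.72 × 3762/1000 = 10.23 mol
n(E) = 747.0 / 183.31 = 4.075 mol
n/ν → L: 3.410, E: 4.075; L is limiting.
n(T) = (3/3) × 10.23 = 10.23 mol
mass = 10.23 × 180.60 = 1848 g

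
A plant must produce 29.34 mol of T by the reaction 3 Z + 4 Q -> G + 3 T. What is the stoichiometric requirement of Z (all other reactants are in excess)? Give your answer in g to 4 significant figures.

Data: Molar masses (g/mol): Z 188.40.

n(T) = 29.34 mol
n(Z) = (3/3) × 29.34 = 29.34 mol
mass = 29.34 × 188.40 = 5528 g

5528 g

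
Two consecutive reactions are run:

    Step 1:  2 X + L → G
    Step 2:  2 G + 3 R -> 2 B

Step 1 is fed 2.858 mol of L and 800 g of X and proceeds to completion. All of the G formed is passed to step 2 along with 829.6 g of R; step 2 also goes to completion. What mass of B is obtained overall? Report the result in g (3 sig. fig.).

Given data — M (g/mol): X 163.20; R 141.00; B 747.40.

1830 g

Step 1:
n(L) = 2.858 mol
n(X) = 800.0 / 163.20 = 4.902 mol
n/ν for L = 2.858/1 = 2.858
n/ν for X = 4.902/2 = 2.451
Smallest n/ν is X → limiting reagent.
n(G) produced = (1/2) × 4.902 = 2.451 mol
Step 2:
n(G) available = 2.451 mol
n(R) = 829.6 / 141.00 = 5.884 mol
n/ν for G = 2.451/2 = 1.226
n/ν for R = 5.884/3 = 1.961
Smallest n/ν is G → limiting reagent.
n(B) = (2/2) × 2.451 = 2.451 mol
mass = 2.451 × 747.40 = 1832 g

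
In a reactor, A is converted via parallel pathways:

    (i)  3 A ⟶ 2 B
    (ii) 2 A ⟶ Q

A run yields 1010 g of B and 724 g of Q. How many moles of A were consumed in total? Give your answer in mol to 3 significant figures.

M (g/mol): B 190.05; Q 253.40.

n(B) = 1010 / 190.05 = 5.314 mol
n(Q) = 724 / 253.40 = 2.857 mol
n(A) via (i) = (3/2)×5.314 = 7.971 mol
n(A) via (ii) = (2/1)×2.857 = 5.714 mol
total n(A) = 7.971 + 5.714 = 13.69 mol

13.7 mol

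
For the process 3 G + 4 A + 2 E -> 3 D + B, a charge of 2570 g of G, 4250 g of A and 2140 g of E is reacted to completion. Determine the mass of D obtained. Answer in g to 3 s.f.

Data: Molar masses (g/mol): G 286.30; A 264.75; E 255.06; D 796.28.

7150 g

n(G) = 2570 / 286.30 = 8.977 mol
n(A) = 4250 / 264.75 = 16.05 mol
n(E) = 2140 / 255.06 = 8.390 mol
n/ν → G: 2.992, A: 4.013, E: 4.195; G is limiting.
n(D) = (3/3) × 8.977 = 8.977 mol
mass = 8.977 × 796.28 = 7148 g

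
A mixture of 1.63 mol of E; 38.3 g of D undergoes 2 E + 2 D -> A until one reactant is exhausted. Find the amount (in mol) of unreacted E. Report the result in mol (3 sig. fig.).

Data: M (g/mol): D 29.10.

0.314 mol

n(E) = 1.630 mol
n(D) = 38.30 / 29.10 = 1.316 mol
n/ν → E: 0.8150, D: 0.6580; D is limiting.
E consumed = (2/2) × 1.316 = 1.316 mol
E remaining = 1.630 − 1.316 = 0.3140 mol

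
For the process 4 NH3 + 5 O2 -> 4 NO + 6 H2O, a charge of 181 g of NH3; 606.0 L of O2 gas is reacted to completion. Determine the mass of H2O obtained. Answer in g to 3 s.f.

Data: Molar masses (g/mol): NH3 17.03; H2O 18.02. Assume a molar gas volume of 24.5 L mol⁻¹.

n(NH3) = 181.0 / 17.03 = 10.63 mol
n(O2) = 606.0 / 24.5 = 24.73 mol
n/ν → NH3: 2.658, O2: 4.946; NH3 is limiting.
n(H2O) = (6/4) × 10.63 = 15.95 mol
mass = 15.95 × 18.02 = 287.4 g

287 g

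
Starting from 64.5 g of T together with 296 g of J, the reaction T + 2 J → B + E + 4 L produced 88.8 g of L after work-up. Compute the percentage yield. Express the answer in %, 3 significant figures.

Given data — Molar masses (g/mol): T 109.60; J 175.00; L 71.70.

52.6 %

n(T) = 64.50 / 109.60 = 0.5885 mol
n(J) = 296.0 / 175.00 = 1.691 mol
n/ν → T: 0.5885, J: 0.8455; T is limiting.
theoretical n(L) = (4/1) × 0.5885 = 2.354 mol → 168.8 g
% yield = 88.8 / 168.8 × 100 = 52.61 %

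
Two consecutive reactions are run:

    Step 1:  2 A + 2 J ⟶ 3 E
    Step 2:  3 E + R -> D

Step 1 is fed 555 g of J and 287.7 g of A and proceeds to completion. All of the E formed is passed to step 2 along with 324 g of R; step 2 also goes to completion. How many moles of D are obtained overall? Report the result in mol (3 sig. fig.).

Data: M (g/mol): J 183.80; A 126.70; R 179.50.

Step 1:
n(J) = 555.0 / 183.80 = 3.020 mol
n(A) = 287.7 / 126.70 = 2.271 mol
n/ν → J: 1.510, A: 1.136; A is limiting.
n(E) produced = (3/2) × 2.271 = 3.407 mol
Step 2:
n(E) available = 3.407 mol
n(R) = 324.0 / 179.50 = 1.805 mol
n/ν → E: 1.136, R: 1.805; E is limiting.
n(D) = (1/3) × 3.407 = 1.136 mol

1.14 mol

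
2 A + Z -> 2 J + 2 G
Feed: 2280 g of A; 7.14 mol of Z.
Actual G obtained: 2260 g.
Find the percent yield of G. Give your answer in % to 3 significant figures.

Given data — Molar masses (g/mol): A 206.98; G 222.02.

92.4 %

n(A) = 2280 / 206.98 = 11.02 mol
n(Z) = 7.140 mol
n/ν for A = 11.02/2 = 5.510
n/ν for Z = 7.140/1 = 7.140
Smallest n/ν is A → limiting reagent.
theoretical n(G) = (2/2) × 11.02 = 11.02 mol → 2447 g
% yield = 2260 / 2447 × 100 = 92.36 %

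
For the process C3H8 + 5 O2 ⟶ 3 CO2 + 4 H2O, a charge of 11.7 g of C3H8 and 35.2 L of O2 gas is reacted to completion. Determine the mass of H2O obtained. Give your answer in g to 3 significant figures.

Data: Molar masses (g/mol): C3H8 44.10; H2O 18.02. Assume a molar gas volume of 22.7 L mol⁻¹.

19.1 g

n(C3H8) = 11.70 / 44.10 = 0.2653 mol
n(O2) = 35.20 / 22.7 = 1.551 mol
n/ν → C3H8: 0.2653, O2: 0.3102; C3H8 is limiting.
n(H2O) = (4/1) × 0.2653 = 1.061 mol
mass = 1.061 × 18.02 = 19.12 g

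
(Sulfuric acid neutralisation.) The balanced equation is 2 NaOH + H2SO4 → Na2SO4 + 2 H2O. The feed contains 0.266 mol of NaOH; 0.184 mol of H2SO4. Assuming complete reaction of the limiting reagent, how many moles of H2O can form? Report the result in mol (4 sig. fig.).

n(NaOH) = 0.2660 mol
n(H2SO4) = 0.1840 mol
n/ν → NaOH: 0.1330, H2SO4: 0.1840; NaOH is limiting.
n(H2O) = (2/2) × 0.2660 = 0.2660 mol

0.2660 mol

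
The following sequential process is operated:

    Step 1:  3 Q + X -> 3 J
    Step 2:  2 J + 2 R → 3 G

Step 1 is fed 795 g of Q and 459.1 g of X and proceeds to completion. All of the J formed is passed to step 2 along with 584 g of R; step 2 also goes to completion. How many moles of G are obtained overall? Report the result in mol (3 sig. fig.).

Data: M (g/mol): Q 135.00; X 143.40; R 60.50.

8.83 mol

Step 1:
n(Q) = 795.0 / 135.00 = 5.889 mol
n(X) = 459.1 / 143.40 = 3.202 mol
n/ν → Q: 1.963, X: 3.202; Q is limiting.
n(J) produced = (3/3) × 5.889 = 5.889 mol
Step 2:
n(J) available = 5.889 mol
n(R) = 584.0 / 60.50 = 9.653 mol
n/ν → J: 2.945, R: 4.827; J is limiting.
n(G) = (3/2) × 5.889 = 8.834 mol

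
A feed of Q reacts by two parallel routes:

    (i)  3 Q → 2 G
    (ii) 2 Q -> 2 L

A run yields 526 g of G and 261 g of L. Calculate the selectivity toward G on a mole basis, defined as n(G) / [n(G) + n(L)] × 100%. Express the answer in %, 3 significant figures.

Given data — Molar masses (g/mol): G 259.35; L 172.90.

n(G) = 526 / 259.35 = 2.028 mol
n(L) = 261 / 172.90 = 1.510 mol
selectivity = 2.028/(2.028+1.510) × 100 = 57.32 %

57.3 %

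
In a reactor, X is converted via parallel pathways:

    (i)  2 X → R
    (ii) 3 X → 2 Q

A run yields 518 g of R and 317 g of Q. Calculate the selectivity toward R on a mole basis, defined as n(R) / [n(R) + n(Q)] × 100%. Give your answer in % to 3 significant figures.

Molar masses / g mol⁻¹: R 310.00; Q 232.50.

55.1 %

n(R) = 518 / 310.00 = 1.671 mol
n(Q) = 317 / 232.50 = 1.363 mol
selectivity = 1.671/(1.671+1.363) × 100 = 55.08 %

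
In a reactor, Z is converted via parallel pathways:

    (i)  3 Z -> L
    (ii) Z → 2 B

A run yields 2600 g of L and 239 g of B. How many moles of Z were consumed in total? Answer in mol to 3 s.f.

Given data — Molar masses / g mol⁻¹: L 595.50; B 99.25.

n(L) = 2600 / 595.50 = 4.366 mol
n(B) = 239 / 99.25 = 2.408 mol
n(Z) via (i) = (3/1)×4.366 = 13.10 mol
n(Z) via (ii) = (1/2)×2.408 = 1.204 mol
total n(Z) = 13.10 + 1.204 = 14.30 mol

14.3 mol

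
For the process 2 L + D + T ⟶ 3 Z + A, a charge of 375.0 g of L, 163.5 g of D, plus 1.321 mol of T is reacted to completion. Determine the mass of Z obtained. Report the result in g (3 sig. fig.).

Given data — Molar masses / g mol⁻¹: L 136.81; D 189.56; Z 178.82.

n(L) = 375.0 / 136.81 = 2.741 mol
n(D) = 163.5 / 189.56 = 0.8625 mol
n(T) = 1.321 mol
n/ν for L = 2.741/2 = 1.371
n/ν for D = 0.8625/1 = 0.8625
n/ν for T = 1.321/1 = 1.321
Smallest n/ν is D → limiting reagent.
n(Z) = (3/1) × 0.8625 = 2.588 mol
mass = 2.588 × 178.82 = 462.8 g

463 g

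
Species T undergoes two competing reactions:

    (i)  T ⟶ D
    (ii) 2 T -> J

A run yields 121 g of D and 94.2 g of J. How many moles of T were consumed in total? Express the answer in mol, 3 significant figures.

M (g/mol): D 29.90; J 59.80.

n(D) = 121 / 29.90 = 4.047 mol
n(J) = 94.2 / 59.80 = 1.575 mol
n(T) via (i) = (1/1)×4.047 = 4.047 mol
n(T) via (ii) = (2/1)×1.575 = 3.150 mol
total n(T) = 4.047 + 3.150 = 7.197 mol

7.20 mol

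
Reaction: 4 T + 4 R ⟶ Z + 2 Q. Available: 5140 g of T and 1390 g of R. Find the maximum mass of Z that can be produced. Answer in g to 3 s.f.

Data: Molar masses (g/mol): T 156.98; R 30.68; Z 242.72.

n(T) = 5140 / 156.98 = 32.74 mol
n(R) = 1390 / 30.68 = 45.31 mol
n/ν for T = 32.74/4 = 8.185
n/ν for R = 45.31/4 = 11.33
Smallest n/ν is T → limiting reagent.
n(Z) = (1/4) × 32.74 = 8.185 mol
mass = 8.185 × 242.72 = 1987 g

1990 g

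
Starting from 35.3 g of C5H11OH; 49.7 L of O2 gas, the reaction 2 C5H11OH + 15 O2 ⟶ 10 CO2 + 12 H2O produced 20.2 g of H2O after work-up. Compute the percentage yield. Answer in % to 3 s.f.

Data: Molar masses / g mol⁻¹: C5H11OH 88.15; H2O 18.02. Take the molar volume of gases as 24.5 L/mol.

n(C5H11OH) = 35.30 / 88.15 = 0.4005 mol
n(O2) = 49.70 / 24.5 = 2.029 mol
n/ν for C5H11OH = 0.4005/2 = 0.2003
n/ν for O2 = 2.029/15 = 0.1353
Smallest n/ν is O2 → limiting reagent.
theoretical n(H2O) = (12/15) × 2.029 = 1.623 mol → 29.25 g
% yield = 20.2 / 29.25 × 100 = 69.06 %

69.1 %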